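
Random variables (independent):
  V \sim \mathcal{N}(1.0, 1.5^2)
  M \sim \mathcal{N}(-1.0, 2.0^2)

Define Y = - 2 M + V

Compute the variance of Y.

For independent RVs: Var(aX + bY) = a²Var(X) + b²Var(Y)
Var(V) = 2.25
Var(M) = 4
Var(Y) = 1²*2.25 + (-2)²*4
= 1*2.25 + 4*4 = 18.25

18.25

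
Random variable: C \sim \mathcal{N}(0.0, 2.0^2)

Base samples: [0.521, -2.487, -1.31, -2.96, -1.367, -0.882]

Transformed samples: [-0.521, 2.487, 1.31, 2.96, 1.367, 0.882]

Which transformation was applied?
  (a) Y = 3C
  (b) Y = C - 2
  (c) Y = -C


Checking option (c) Y = -C:
  C = 0.521 -> Y = -0.521 ✓
  C = -2.487 -> Y = 2.487 ✓
  C = -1.31 -> Y = 1.31 ✓
All samples match this transformation.

(c) -C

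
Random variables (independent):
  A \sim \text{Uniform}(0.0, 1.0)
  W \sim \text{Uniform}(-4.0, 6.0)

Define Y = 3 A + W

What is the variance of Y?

For independent RVs: Var(aX + bY) = a²Var(X) + b²Var(Y)
Var(A) = 0.083333333
Var(W) = 8.3333333
Var(Y) = 3²*0.083333333 + 1²*8.3333333
= 9*0.083333333 + 1*8.3333333 = 9.0833333

9.0833333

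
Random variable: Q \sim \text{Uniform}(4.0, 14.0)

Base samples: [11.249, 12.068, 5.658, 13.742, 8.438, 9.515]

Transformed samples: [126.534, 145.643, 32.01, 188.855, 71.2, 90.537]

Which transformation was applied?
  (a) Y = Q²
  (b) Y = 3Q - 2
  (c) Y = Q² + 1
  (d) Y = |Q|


Checking option (a) Y = Q²:
  Q = 11.249 -> Y = 126.534 ✓
  Q = 12.068 -> Y = 145.643 ✓
  Q = 5.658 -> Y = 32.01 ✓
All samples match this transformation.

(a) Q²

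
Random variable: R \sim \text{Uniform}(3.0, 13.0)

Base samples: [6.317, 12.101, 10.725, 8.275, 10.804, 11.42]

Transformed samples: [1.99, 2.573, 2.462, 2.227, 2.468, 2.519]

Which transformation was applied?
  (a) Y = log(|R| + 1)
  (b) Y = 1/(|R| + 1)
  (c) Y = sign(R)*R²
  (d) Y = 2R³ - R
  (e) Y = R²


Checking option (a) Y = log(|R| + 1):
  R = 6.317 -> Y = 1.99 ✓
  R = 12.101 -> Y = 2.573 ✓
  R = 10.725 -> Y = 2.462 ✓
All samples match this transformation.

(a) log(|R| + 1)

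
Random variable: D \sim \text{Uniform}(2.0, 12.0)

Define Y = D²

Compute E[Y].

E[D²] = Var(D) + (E[D])² = 8.3333333 + 49 = 57.333333

57.333333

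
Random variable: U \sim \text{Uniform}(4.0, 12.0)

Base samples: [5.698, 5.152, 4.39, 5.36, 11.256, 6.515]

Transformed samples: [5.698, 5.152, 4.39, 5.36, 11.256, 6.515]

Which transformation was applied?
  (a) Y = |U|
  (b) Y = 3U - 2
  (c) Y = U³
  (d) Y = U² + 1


Checking option (a) Y = |U|:
  U = 5.698 -> Y = 5.698 ✓
  U = 5.152 -> Y = 5.152 ✓
  U = 4.39 -> Y = 4.39 ✓
All samples match this transformation.

(a) |U|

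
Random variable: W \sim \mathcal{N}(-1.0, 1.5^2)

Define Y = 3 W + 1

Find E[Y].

For Y = 3W + 1:
E[Y] = 3 * E[W] + 1
E[W] = -1.0 = -1
E[Y] = 3 * (-1) + 1 = -2

-2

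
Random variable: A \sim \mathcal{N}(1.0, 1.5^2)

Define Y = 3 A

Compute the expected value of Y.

For Y = 3A:
E[Y] = 3 * E[A]
E[A] = 1.0 = 1
E[Y] = 3 * 1 = 3

3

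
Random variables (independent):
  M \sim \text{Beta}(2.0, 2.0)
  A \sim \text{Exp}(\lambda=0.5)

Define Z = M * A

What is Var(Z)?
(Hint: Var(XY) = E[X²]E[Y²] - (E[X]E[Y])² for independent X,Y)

Var(XY) = E[X²]E[Y²] - (E[X]E[Y])²
E[M] = 0.5, Var(M) = 0.05
E[A] = 2, Var(A) = 4
E[M²] = 0.05 + 0.5² = 0.3
E[A²] = 4 + 2² = 8
Var(Z) = 0.3*8 - (0.5*2)²
= 2.4 - 1 = 1.4

1.4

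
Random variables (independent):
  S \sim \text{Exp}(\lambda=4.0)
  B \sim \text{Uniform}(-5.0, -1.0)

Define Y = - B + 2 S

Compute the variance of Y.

For independent RVs: Var(aX + bY) = a²Var(X) + b²Var(Y)
Var(S) = 0.0625
Var(B) = 1.3333333
Var(Y) = 2²*0.0625 + (-1)²*1.3333333
= 4*0.0625 + 1*1.3333333 = 1.5833333

1.5833333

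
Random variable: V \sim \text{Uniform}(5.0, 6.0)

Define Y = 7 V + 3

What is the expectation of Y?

For Y = 7V + 3:
E[Y] = 7 * E[V] + 3
E[V] = (5 + 6)/2 = 5.5
E[Y] = 7 * 5.5 + 3 = 41.5

41.5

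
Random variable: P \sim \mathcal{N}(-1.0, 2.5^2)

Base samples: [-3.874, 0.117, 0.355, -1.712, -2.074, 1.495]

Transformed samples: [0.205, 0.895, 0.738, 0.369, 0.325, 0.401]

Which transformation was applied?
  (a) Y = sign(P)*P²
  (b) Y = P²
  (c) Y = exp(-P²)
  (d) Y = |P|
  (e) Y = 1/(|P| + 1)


Checking option (e) Y = 1/(|P| + 1):
  P = -3.874 -> Y = 0.205 ✓
  P = 0.117 -> Y = 0.895 ✓
  P = 0.355 -> Y = 0.738 ✓
All samples match this transformation.

(e) 1/(|P| + 1)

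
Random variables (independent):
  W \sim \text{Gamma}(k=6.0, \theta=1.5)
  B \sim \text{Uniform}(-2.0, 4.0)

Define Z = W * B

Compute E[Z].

For independent RVs: E[XY] = E[X]*E[Y]
E[W] = 9
E[B] = 1
E[Z] = 9 * 1 = 9

9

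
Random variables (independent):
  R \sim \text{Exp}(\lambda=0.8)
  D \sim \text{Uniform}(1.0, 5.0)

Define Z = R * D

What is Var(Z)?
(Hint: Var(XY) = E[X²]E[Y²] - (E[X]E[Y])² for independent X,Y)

Var(XY) = E[X²]E[Y²] - (E[X]E[Y])²
E[R] = 1.25, Var(R) = 1.5625
E[D] = 3, Var(D) = 1.3333333
E[R²] = 1.5625 + 1.25² = 3.125
E[D²] = 1.3333333 + 3² = 10.333333
Var(Z) = 3.125*10.333333 - (1.25*3)²
= 32.291667 - 14.0625 = 18.229167

18.229167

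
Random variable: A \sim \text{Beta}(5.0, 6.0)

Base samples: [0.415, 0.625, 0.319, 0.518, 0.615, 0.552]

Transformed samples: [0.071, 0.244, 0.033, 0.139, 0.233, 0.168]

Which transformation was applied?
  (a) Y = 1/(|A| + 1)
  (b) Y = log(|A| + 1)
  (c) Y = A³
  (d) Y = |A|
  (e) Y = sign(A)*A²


Checking option (c) Y = A³:
  A = 0.415 -> Y = 0.071 ✓
  A = 0.625 -> Y = 0.244 ✓
  A = 0.319 -> Y = 0.033 ✓
All samples match this transformation.

(c) A³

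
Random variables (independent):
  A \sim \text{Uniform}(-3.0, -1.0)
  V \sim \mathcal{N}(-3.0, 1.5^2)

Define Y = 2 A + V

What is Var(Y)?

For independent RVs: Var(aX + bY) = a²Var(X) + b²Var(Y)
Var(A) = 0.33333333
Var(V) = 2.25
Var(Y) = 2²*0.33333333 + 1²*2.25
= 4*0.33333333 + 1*2.25 = 3.5833333

3.5833333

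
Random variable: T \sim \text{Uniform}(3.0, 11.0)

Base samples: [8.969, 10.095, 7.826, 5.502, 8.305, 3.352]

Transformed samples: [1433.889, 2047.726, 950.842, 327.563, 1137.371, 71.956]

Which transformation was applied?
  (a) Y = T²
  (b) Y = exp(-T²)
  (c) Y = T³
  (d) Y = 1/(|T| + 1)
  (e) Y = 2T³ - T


Checking option (e) Y = 2T³ - T:
  T = 8.969 -> Y = 1433.889 ✓
  T = 10.095 -> Y = 2047.726 ✓
  T = 7.826 -> Y = 950.842 ✓
All samples match this transformation.

(e) 2T³ - T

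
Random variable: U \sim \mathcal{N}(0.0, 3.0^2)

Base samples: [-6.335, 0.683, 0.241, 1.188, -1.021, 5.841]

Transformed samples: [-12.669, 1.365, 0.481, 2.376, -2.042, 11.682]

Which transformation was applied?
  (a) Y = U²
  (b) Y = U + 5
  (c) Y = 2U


Checking option (c) Y = 2U:
  U = -6.335 -> Y = -12.669 ✓
  U = 0.683 -> Y = 1.365 ✓
  U = 0.241 -> Y = 0.481 ✓
All samples match this transformation.

(c) 2U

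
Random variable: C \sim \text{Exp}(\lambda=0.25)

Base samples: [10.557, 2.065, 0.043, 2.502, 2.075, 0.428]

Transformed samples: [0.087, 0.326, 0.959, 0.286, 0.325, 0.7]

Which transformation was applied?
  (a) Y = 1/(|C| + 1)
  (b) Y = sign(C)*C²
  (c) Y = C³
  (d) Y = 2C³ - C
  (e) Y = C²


Checking option (a) Y = 1/(|C| + 1):
  C = 10.557 -> Y = 0.087 ✓
  C = 2.065 -> Y = 0.326 ✓
  C = 0.043 -> Y = 0.959 ✓
All samples match this transformation.

(a) 1/(|C| + 1)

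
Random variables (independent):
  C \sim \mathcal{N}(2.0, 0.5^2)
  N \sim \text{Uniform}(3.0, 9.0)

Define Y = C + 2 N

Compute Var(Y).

For independent RVs: Var(aX + bY) = a²Var(X) + b²Var(Y)
Var(C) = 0.25
Var(N) = 3
Var(Y) = 1²*0.25 + 2²*3
= 1*0.25 + 4*3 = 12.25

12.25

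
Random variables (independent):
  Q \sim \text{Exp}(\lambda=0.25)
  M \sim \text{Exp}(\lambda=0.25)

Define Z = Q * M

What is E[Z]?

For independent RVs: E[XY] = E[X]*E[Y]
E[Q] = 4
E[M] = 4
E[Z] = 4 * 4 = 16

16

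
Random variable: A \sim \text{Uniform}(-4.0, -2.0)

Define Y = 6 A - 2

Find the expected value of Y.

For Y = 6A - 2:
E[Y] = 6 * E[A] - 2
E[A] = (-4 - 2)/2 = -3
E[Y] = 6 * (-3) - 2 = -20

-20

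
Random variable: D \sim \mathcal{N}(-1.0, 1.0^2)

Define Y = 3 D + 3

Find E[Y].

For Y = 3D + 3:
E[Y] = 3 * E[D] + 3
E[D] = -1.0 = -1
E[Y] = 3 * (-1) + 3 = 0

0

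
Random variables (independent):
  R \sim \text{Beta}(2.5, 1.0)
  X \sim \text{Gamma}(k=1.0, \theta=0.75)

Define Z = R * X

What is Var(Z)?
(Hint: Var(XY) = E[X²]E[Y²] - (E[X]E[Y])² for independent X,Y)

Var(XY) = E[X²]E[Y²] - (E[X]E[Y])²
E[R] = 0.71428571, Var(R) = 0.045351474
E[X] = 0.75, Var(X) = 0.5625
E[R²] = 0.045351474 + 0.71428571² = 0.55555556
E[X²] = 0.5625 + 0.75² = 1.125
Var(Z) = 0.55555556*1.125 - (0.71428571*0.75)²
= 0.625 - 0.2869898 = 0.3380102

0.3380102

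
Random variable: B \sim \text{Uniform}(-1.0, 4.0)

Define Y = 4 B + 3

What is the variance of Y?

For Y = aB + b: Var(Y) = a² * Var(B)
Var(B) = (4 + 1)^2/12 = 2.0833333
Var(Y) = 4² * 2.0833333 = 16 * 2.0833333 = 33.333333

33.333333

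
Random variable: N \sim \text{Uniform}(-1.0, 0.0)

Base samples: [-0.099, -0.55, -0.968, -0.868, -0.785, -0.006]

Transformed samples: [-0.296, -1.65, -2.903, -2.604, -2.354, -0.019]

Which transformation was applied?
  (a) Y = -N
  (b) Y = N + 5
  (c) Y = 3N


Checking option (c) Y = 3N:
  N = -0.099 -> Y = -0.296 ✓
  N = -0.55 -> Y = -1.65 ✓
  N = -0.968 -> Y = -2.903 ✓
All samples match this transformation.

(c) 3N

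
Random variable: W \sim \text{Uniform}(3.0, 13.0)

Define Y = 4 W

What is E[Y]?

For Y = 4W:
E[Y] = 4 * E[W]
E[W] = (3 + 13)/2 = 8
E[Y] = 4 * 8 = 32

32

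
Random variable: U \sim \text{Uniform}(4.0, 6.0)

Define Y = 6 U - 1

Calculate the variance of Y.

For Y = aU + b: Var(Y) = a² * Var(U)
Var(U) = (6 - 4)^2/12 = 0.33333333
Var(Y) = 6² * 0.33333333 = 36 * 0.33333333 = 12

12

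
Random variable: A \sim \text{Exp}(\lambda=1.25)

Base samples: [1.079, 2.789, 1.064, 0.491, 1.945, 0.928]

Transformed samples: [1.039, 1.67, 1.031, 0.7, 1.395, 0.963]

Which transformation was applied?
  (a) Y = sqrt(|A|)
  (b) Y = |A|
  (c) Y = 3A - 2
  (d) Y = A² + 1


Checking option (a) Y = sqrt(|A|):
  A = 1.079 -> Y = 1.039 ✓
  A = 2.789 -> Y = 1.67 ✓
  A = 1.064 -> Y = 1.031 ✓
All samples match this transformation.

(a) sqrt(|A|)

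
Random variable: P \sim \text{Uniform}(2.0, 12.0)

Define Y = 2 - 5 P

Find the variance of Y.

For Y = aP + b: Var(Y) = a² * Var(P)
Var(P) = (12 - 2)^2/12 = 8.3333333
Var(Y) = (-5)² * 8.3333333 = 25 * 8.3333333 = 208.33333

208.33333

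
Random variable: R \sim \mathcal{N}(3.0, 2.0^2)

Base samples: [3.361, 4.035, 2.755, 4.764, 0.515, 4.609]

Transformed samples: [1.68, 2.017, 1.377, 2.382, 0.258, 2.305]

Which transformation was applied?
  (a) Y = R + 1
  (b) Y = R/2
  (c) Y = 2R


Checking option (b) Y = R/2:
  R = 3.361 -> Y = 1.68 ✓
  R = 4.035 -> Y = 2.017 ✓
  R = 2.755 -> Y = 1.377 ✓
All samples match this transformation.

(b) R/2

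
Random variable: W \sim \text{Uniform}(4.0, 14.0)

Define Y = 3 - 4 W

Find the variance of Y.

For Y = aW + b: Var(Y) = a² * Var(W)
Var(W) = (14 - 4)^2/12 = 8.3333333
Var(Y) = (-4)² * 8.3333333 = 16 * 8.3333333 = 133.33333

133.33333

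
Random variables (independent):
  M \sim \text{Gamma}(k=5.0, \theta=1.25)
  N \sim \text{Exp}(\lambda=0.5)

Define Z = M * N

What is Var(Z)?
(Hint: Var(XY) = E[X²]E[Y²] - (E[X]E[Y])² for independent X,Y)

Var(XY) = E[X²]E[Y²] - (E[X]E[Y])²
E[M] = 6.25, Var(M) = 7.8125
E[N] = 2, Var(N) = 4
E[M²] = 7.8125 + 6.25² = 46.875
E[N²] = 4 + 2² = 8
Var(Z) = 46.875*8 - (6.25*2)²
= 375 - 156.25 = 218.75

218.75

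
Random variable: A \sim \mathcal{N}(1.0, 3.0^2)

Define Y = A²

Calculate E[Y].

Using E[X²] = Var(X) + (E[X])²:
E[A] = 1
Var(A) = 3.0^2 = 9
E[A²] = 9 + 1² = 9 + 1 = 10

10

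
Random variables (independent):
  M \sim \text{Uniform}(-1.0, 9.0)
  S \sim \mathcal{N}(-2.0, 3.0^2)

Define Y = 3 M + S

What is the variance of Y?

For independent RVs: Var(aX + bY) = a²Var(X) + b²Var(Y)
Var(M) = 8.3333333
Var(S) = 9
Var(Y) = 3²*8.3333333 + 1²*9
= 9*8.3333333 + 1*9 = 84

84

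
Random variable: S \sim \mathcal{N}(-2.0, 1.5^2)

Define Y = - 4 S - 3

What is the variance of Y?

For Y = aS + b: Var(Y) = a² * Var(S)
Var(S) = 1.5^2 = 2.25
Var(Y) = (-4)² * 2.25 = 16 * 2.25 = 36

36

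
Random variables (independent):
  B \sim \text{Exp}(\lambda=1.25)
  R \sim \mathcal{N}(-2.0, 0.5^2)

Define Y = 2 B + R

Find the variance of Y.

For independent RVs: Var(aX + bY) = a²Var(X) + b²Var(Y)
Var(B) = 0.64
Var(R) = 0.25
Var(Y) = 2²*0.64 + 1²*0.25
= 4*0.64 + 1*0.25 = 2.81

2.81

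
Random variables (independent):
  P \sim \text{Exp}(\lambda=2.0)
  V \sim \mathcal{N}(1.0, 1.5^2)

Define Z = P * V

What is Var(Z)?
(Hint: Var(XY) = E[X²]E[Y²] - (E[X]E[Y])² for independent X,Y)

Var(XY) = E[X²]E[Y²] - (E[X]E[Y])²
E[P] = 0.5, Var(P) = 0.25
E[V] = 1, Var(V) = 2.25
E[P²] = 0.25 + 0.5² = 0.5
E[V²] = 2.25 + 1² = 3.25
Var(Z) = 0.5*3.25 - (0.5*1)²
= 1.625 - 0.25 = 1.375

1.375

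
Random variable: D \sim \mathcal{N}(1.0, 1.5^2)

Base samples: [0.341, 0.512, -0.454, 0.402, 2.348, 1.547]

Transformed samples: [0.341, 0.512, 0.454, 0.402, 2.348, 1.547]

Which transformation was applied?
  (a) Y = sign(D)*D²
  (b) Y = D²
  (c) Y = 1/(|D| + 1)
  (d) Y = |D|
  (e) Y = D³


Checking option (d) Y = |D|:
  D = 0.341 -> Y = 0.341 ✓
  D = 0.512 -> Y = 0.512 ✓
  D = -0.454 -> Y = 0.454 ✓
All samples match this transformation.

(d) |D|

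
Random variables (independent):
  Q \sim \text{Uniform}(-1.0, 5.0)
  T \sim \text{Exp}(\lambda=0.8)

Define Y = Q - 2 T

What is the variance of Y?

For independent RVs: Var(aX + bY) = a²Var(X) + b²Var(Y)
Var(Q) = 3
Var(T) = 1.5625
Var(Y) = 1²*3 + (-2)²*1.5625
= 1*3 + 4*1.5625 = 9.25

9.25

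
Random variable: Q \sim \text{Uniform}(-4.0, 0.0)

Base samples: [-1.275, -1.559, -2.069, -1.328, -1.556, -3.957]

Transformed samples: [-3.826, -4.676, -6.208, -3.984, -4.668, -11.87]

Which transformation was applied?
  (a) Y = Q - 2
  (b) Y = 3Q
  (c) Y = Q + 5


Checking option (b) Y = 3Q:
  Q = -1.275 -> Y = -3.826 ✓
  Q = -1.559 -> Y = -4.676 ✓
  Q = -2.069 -> Y = -6.208 ✓
All samples match this transformation.

(b) 3Q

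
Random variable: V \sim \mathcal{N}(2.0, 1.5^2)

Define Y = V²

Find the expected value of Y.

Using E[X²] = Var(X) + (E[X])²:
E[V] = 2
Var(V) = 1.5^2 = 2.25
E[V²] = 2.25 + 2² = 2.25 + 4 = 6.25

6.25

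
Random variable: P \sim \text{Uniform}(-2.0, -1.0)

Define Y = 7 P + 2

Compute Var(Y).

For Y = aP + b: Var(Y) = a² * Var(P)
Var(P) = (-1 + 2)^2/12 = 0.083333333
Var(Y) = 7² * 0.083333333 = 49 * 0.083333333 = 4.0833333

4.0833333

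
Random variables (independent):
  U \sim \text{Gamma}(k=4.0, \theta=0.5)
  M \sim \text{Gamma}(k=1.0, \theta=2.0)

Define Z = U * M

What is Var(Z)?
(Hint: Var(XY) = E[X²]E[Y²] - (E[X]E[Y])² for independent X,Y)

Var(XY) = E[X²]E[Y²] - (E[X]E[Y])²
E[U] = 2, Var(U) = 1
E[M] = 2, Var(M) = 4
E[U²] = 1 + 2² = 5
E[M²] = 4 + 2² = 8
Var(Z) = 5*8 - (2*2)²
= 40 - 16 = 24

24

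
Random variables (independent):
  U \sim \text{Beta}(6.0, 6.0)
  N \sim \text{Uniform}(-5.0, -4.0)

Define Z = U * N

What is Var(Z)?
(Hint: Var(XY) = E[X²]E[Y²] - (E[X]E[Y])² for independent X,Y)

Var(XY) = E[X²]E[Y²] - (E[X]E[Y])²
E[U] = 0.5, Var(U) = 0.019230769
E[N] = -4.5, Var(N) = 0.083333333
E[U²] = 0.019230769 + 0.5² = 0.26923077
E[N²] = 0.083333333 + (-4.5)² = 20.333333
Var(Z) = 0.26923077*20.333333 - (0.5*(-4.5))²
= 5.474359 - 5.0625 = 0.41185897

0.41185897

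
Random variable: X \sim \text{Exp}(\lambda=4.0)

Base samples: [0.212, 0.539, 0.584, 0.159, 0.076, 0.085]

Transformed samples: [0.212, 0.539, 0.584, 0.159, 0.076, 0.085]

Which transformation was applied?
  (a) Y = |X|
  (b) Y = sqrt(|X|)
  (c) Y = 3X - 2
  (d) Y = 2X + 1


Checking option (a) Y = |X|:
  X = 0.212 -> Y = 0.212 ✓
  X = 0.539 -> Y = 0.539 ✓
  X = 0.584 -> Y = 0.584 ✓
All samples match this transformation.

(a) |X|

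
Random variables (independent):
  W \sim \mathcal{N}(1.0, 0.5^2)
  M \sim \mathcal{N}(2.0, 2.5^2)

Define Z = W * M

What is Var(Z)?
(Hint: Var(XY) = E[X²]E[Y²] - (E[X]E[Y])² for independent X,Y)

Var(XY) = E[X²]E[Y²] - (E[X]E[Y])²
E[W] = 1, Var(W) = 0.25
E[M] = 2, Var(M) = 6.25
E[W²] = 0.25 + 1² = 1.25
E[M²] = 6.25 + 2² = 10.25
Var(Z) = 1.25*10.25 - (1*2)²
= 12.8125 - 4 = 8.8125

8.8125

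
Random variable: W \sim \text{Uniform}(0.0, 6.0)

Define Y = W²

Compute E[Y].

E[W²] = Var(W) + (E[W])² = 3 + 9 = 12

12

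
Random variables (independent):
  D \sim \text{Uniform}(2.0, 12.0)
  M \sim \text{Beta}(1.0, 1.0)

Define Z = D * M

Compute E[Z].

For independent RVs: E[XY] = E[X]*E[Y]
E[D] = 7
E[M] = 0.5
E[Z] = 7 * 0.5 = 3.5

3.5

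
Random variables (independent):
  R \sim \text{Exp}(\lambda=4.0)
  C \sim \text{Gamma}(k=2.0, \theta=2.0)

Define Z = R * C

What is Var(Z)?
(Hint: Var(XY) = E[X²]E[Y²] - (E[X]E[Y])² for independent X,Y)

Var(XY) = E[X²]E[Y²] - (E[X]E[Y])²
E[R] = 0.25, Var(R) = 0.0625
E[C] = 4, Var(C) = 8
E[R²] = 0.0625 + 0.25² = 0.125
E[C²] = 8 + 4² = 24
Var(Z) = 0.125*24 - (0.25*4)²
= 3 - 1 = 2

2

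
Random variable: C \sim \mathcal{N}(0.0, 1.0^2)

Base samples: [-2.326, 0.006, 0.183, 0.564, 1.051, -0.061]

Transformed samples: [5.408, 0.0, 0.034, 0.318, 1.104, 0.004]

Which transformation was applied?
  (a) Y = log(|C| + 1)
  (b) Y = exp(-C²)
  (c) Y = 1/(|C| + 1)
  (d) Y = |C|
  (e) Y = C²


Checking option (e) Y = C²:
  C = -2.326 -> Y = 5.408 ✓
  C = 0.006 -> Y = 0.0 ✓
  C = 0.183 -> Y = 0.034 ✓
All samples match this transformation.

(e) C²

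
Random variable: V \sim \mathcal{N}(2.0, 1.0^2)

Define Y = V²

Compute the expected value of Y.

E[V²] = Var(V) + (E[V])² = 1 + 4 = 5

5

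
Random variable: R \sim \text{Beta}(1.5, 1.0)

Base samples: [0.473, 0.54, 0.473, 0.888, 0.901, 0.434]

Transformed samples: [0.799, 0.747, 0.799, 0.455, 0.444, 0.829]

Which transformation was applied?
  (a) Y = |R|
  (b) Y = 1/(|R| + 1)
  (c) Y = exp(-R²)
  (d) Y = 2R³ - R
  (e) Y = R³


Checking option (c) Y = exp(-R²):
  R = 0.473 -> Y = 0.799 ✓
  R = 0.54 -> Y = 0.747 ✓
  R = 0.473 -> Y = 0.799 ✓
All samples match this transformation.

(c) exp(-R²)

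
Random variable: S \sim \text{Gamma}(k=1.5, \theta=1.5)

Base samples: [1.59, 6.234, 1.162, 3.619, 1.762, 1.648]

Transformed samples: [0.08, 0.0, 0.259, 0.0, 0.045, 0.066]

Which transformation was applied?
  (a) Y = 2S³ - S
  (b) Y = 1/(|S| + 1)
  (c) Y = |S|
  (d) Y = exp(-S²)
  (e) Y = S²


Checking option (d) Y = exp(-S²):
  S = 1.59 -> Y = 0.08 ✓
  S = 6.234 -> Y = 0.0 ✓
  S = 1.162 -> Y = 0.259 ✓
All samples match this transformation.

(d) exp(-S²)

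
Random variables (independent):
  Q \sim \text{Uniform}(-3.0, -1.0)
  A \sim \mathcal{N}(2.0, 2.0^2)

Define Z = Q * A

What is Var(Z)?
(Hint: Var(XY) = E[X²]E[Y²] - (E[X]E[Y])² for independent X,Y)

Var(XY) = E[X²]E[Y²] - (E[X]E[Y])²
E[Q] = -2, Var(Q) = 0.33333333
E[A] = 2, Var(A) = 4
E[Q²] = 0.33333333 + (-2)² = 4.3333333
E[A²] = 4 + 2² = 8
Var(Z) = 4.3333333*8 - (-2*2)²
= 34.666667 - 16 = 18.666667

18.666667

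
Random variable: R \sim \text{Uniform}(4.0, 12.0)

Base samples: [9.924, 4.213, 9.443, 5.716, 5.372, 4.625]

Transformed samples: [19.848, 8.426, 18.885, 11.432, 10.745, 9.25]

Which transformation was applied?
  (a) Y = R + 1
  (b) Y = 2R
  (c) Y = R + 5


Checking option (b) Y = 2R:
  R = 9.924 -> Y = 19.848 ✓
  R = 4.213 -> Y = 8.426 ✓
  R = 9.443 -> Y = 18.885 ✓
All samples match this transformation.

(b) 2R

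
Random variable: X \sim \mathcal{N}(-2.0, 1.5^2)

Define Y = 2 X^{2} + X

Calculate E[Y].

E[Y] = 2*E[X²] + 1*E[X]
E[X] = -2
E[X²] = Var(X) + (E[X])² = 2.25 + 4 = 6.25
E[Y] = 2*6.25 + 1*(-2) = 10.5

10.5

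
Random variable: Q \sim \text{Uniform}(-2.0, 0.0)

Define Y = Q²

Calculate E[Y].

Using E[X²] = Var(X) + (E[X])²:
E[Q] = -1
Var(Q) = (0 + 2)^2/12 = 0.33333333
E[Q²] = 0.33333333 + (-1)² = 0.33333333 + 1 = 1.3333333

1.3333333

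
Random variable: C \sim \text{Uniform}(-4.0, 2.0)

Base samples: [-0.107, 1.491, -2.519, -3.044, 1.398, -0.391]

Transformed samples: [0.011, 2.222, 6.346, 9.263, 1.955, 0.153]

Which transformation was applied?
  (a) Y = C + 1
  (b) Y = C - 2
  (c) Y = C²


Checking option (c) Y = C²:
  C = -0.107 -> Y = 0.011 ✓
  C = 1.491 -> Y = 2.222 ✓
  C = -2.519 -> Y = 6.346 ✓
All samples match this transformation.

(c) C²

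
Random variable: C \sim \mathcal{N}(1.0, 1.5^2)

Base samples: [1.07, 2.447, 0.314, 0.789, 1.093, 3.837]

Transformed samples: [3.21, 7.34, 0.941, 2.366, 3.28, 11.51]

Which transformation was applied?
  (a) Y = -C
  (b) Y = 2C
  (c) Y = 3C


Checking option (c) Y = 3C:
  C = 1.07 -> Y = 3.21 ✓
  C = 2.447 -> Y = 7.34 ✓
  C = 0.314 -> Y = 0.941 ✓
All samples match this transformation.

(c) 3C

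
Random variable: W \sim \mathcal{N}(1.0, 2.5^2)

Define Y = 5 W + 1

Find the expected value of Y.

For Y = 5W + 1:
E[Y] = 5 * E[W] + 1
E[W] = 1.0 = 1
E[Y] = 5 * 1 + 1 = 6

6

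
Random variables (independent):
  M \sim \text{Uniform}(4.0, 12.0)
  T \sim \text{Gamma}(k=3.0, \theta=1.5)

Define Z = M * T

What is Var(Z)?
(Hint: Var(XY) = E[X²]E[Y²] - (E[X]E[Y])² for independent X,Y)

Var(XY) = E[X²]E[Y²] - (E[X]E[Y])²
E[M] = 8, Var(M) = 5.3333333
E[T] = 4.5, Var(T) = 6.75
E[M²] = 5.3333333 + 8² = 69.333333
E[T²] = 6.75 + 4.5² = 27
Var(Z) = 69.333333*27 - (8*4.5)²
= 1872 - 1296 = 576

576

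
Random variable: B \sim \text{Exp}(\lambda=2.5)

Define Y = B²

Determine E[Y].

Using E[X²] = Var(X) + (E[X])²:
E[B] = 0.4
Var(B) = 1/2.5^2 = 0.16
E[B²] = 0.16 + 0.4² = 0.16 + 0.16 = 0.32

0.32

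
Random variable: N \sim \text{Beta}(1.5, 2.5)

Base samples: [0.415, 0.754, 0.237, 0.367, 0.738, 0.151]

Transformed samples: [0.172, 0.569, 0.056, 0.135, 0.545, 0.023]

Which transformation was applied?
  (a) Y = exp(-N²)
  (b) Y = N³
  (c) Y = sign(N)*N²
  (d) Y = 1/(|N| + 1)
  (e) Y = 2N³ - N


Checking option (c) Y = sign(N)*N²:
  N = 0.415 -> Y = 0.172 ✓
  N = 0.754 -> Y = 0.569 ✓
  N = 0.237 -> Y = 0.056 ✓
All samples match this transformation.

(c) sign(N)*N²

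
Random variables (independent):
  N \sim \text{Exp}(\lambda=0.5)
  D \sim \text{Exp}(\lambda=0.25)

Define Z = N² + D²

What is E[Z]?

E[Z] = E[N²] + E[D²]
E[N²] = Var(N) + E[N]² = 4 + 4 = 8
E[D²] = Var(D) + E[D]² = 16 + 16 = 32
E[Z] = 8 + 32 = 40

40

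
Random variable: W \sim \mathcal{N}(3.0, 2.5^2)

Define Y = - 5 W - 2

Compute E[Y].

For Y = -5W - 2:
E[Y] = -5 * E[W] - 2
E[W] = 3.0 = 3
E[Y] = -5 * 3 - 2 = -17

-17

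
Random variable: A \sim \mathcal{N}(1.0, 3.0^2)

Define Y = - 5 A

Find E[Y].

For Y = -5A:
E[Y] = -5 * E[A]
E[A] = 1.0 = 1
E[Y] = -5 * 1 = -5

-5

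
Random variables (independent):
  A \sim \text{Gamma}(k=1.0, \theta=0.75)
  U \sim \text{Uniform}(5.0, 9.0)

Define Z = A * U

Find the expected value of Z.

For independent RVs: E[XY] = E[X]*E[Y]
E[A] = 0.75
E[U] = 7
E[Z] = 0.75 * 7 = 5.25

5.25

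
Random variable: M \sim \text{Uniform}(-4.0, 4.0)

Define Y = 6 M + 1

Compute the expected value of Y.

For Y = 6M + 1:
E[Y] = 6 * E[M] + 1
E[M] = (-4 + 4)/2 = 0
E[Y] = 6 * 0 + 1 = 1

1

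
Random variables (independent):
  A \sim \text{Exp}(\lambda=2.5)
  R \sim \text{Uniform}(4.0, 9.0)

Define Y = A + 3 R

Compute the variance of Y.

For independent RVs: Var(aX + bY) = a²Var(X) + b²Var(Y)
Var(A) = 0.16
Var(R) = 2.0833333
Var(Y) = 1²*0.16 + 3²*2.0833333
= 1*0.16 + 9*2.0833333 = 18.91

18.91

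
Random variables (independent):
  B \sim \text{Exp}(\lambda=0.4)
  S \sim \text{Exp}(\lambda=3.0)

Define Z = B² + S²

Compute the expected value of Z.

E[Z] = E[B²] + E[S²]
E[B²] = Var(B) + E[B]² = 6.25 + 6.25 = 12.5
E[S²] = Var(S) + E[S]² = 0.11111111 + 0.11111111 = 0.22222222
E[Z] = 12.5 + 0.22222222 = 12.722222

12.722222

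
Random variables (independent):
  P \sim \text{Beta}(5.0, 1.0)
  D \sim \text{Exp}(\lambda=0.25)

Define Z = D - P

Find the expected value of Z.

E[Z] = -1*E[P] + 1*E[D]
E[P] = 0.83333333
E[D] = 4
E[Z] = -1*0.83333333 + 1*4 = 3.1666667

3.1666667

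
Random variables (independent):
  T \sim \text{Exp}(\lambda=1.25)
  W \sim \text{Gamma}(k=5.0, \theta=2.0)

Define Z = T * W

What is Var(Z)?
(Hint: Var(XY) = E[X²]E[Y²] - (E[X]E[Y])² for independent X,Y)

Var(XY) = E[X²]E[Y²] - (E[X]E[Y])²
E[T] = 0.8, Var(T) = 0.64
E[W] = 10, Var(W) = 20
E[T²] = 0.64 + 0.8² = 1.28
E[W²] = 20 + 10² = 120
Var(Z) = 1.28*120 - (0.8*10)²
= 153.6 - 64 = 89.6

89.6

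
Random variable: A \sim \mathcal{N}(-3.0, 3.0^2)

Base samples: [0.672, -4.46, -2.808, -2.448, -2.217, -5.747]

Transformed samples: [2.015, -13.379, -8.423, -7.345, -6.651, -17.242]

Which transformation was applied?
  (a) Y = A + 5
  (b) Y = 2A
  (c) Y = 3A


Checking option (c) Y = 3A:
  A = 0.672 -> Y = 2.015 ✓
  A = -4.46 -> Y = -13.379 ✓
  A = -2.808 -> Y = -8.423 ✓
All samples match this transformation.

(c) 3A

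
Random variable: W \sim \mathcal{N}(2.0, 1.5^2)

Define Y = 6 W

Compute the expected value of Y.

For Y = 6W:
E[Y] = 6 * E[W]
E[W] = 2.0 = 2
E[Y] = 6 * 2 = 12

12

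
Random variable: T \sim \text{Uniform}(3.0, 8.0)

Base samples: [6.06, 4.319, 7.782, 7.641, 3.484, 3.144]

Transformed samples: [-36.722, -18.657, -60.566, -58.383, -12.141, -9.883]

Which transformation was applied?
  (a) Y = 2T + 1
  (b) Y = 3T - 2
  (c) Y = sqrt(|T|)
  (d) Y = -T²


Checking option (d) Y = -T²:
  T = 6.06 -> Y = -36.722 ✓
  T = 4.319 -> Y = -18.657 ✓
  T = 7.782 -> Y = -60.566 ✓
All samples match this transformation.

(d) -T²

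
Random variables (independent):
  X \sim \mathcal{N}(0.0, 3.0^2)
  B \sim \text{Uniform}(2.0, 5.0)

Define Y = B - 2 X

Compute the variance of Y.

For independent RVs: Var(aX + bY) = a²Var(X) + b²Var(Y)
Var(X) = 9
Var(B) = 0.75
Var(Y) = (-2)²*9 + 1²*0.75
= 4*9 + 1*0.75 = 36.75

36.75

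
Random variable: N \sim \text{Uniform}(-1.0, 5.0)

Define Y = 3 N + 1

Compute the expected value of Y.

For Y = 3N + 1:
E[Y] = 3 * E[N] + 1
E[N] = (-1 + 5)/2 = 2
E[Y] = 3 * 2 + 1 = 7

7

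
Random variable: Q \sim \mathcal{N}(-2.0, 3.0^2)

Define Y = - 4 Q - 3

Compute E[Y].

For Y = -4Q - 3:
E[Y] = -4 * E[Q] - 3
E[Q] = -2.0 = -2
E[Y] = -4 * (-2) - 3 = 5

5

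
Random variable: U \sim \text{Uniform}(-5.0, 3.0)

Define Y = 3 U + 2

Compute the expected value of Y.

For Y = 3U + 2:
E[Y] = 3 * E[U] + 2
E[U] = (-5 + 3)/2 = -1
E[Y] = 3 * (-1) + 2 = -1

-1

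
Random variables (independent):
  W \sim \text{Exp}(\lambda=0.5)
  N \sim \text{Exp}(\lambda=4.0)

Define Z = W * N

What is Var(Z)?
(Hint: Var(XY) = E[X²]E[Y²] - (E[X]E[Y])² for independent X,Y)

Var(XY) = E[X²]E[Y²] - (E[X]E[Y])²
E[W] = 2, Var(W) = 4
E[N] = 0.25, Var(N) = 0.0625
E[W²] = 4 + 2² = 8
E[N²] = 0.0625 + 0.25² = 0.125
Var(Z) = 8*0.125 - (2*0.25)²
= 1 - 0.25 = 0.75

0.75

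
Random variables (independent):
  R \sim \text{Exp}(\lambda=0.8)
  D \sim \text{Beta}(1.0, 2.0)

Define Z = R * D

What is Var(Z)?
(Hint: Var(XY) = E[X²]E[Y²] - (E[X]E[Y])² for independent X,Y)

Var(XY) = E[X²]E[Y²] - (E[X]E[Y])²
E[R] = 1.25, Var(R) = 1.5625
E[D] = 0.33333333, Var(D) = 0.055555556
E[R²] = 1.5625 + 1.25² = 3.125
E[D²] = 0.055555556 + 0.33333333² = 0.16666667
Var(Z) = 3.125*0.16666667 - (1.25*0.33333333)²
= 0.52083333 - 0.17361111 = 0.34722222

0.34722222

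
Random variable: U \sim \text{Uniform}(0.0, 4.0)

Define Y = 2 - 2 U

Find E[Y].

For Y = -2U + 2:
E[Y] = -2 * E[U] + 2
E[U] = (0 + 4)/2 = 2
E[Y] = -2 * 2 + 2 = -2

-2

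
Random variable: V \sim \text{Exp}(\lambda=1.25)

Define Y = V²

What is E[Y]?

E[V²] = Var(V) + (E[V])² = 0.64 + 0.64 = 1.28

1.28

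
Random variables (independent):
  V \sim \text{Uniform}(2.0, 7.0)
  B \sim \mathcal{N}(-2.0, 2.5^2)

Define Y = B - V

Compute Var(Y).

For independent RVs: Var(aX + bY) = a²Var(X) + b²Var(Y)
Var(V) = 2.0833333
Var(B) = 6.25
Var(Y) = (-1)²*2.0833333 + 1²*6.25
= 1*2.0833333 + 1*6.25 = 8.3333333

8.3333333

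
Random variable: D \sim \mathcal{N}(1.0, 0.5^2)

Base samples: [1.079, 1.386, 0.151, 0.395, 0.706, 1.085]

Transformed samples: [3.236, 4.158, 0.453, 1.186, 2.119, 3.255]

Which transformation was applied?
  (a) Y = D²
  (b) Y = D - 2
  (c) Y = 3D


Checking option (c) Y = 3D:
  D = 1.079 -> Y = 3.236 ✓
  D = 1.386 -> Y = 4.158 ✓
  D = 0.151 -> Y = 0.453 ✓
All samples match this transformation.

(c) 3D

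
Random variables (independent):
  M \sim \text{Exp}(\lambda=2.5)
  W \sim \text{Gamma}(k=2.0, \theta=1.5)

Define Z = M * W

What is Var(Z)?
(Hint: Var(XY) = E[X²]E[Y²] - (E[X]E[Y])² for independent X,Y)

Var(XY) = E[X²]E[Y²] - (E[X]E[Y])²
E[M] = 0.4, Var(M) = 0.16
E[W] = 3, Var(W) = 4.5
E[M²] = 0.16 + 0.4² = 0.32
E[W²] = 4.5 + 3² = 13.5
Var(Z) = 0.32*13.5 - (0.4*3)²
= 4.32 - 1.44 = 2.88

2.88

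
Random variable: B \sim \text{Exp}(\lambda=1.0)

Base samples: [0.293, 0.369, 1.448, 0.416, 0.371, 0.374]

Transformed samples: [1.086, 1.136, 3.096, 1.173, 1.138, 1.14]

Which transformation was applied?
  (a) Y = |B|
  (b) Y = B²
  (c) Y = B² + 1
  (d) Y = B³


Checking option (c) Y = B² + 1:
  B = 0.293 -> Y = 1.086 ✓
  B = 0.369 -> Y = 1.136 ✓
  B = 1.448 -> Y = 3.096 ✓
All samples match this transformation.

(c) B² + 1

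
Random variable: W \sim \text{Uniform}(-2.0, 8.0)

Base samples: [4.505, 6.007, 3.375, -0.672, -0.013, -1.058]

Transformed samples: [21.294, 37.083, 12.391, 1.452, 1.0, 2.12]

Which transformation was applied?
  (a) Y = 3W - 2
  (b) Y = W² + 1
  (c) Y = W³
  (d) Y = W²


Checking option (b) Y = W² + 1:
  W = 4.505 -> Y = 21.294 ✓
  W = 6.007 -> Y = 37.083 ✓
  W = 3.375 -> Y = 12.391 ✓
All samples match this transformation.

(b) W² + 1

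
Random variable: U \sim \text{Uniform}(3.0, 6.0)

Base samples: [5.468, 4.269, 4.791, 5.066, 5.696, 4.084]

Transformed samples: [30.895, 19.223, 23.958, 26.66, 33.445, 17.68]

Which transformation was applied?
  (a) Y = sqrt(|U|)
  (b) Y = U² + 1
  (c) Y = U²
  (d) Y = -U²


Checking option (b) Y = U² + 1:
  U = 5.468 -> Y = 30.895 ✓
  U = 4.269 -> Y = 19.223 ✓
  U = 4.791 -> Y = 23.958 ✓
All samples match this transformation.

(b) U² + 1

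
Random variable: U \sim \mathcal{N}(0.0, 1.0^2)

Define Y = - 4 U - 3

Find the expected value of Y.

For Y = -4U - 3:
E[Y] = -4 * E[U] - 3
E[U] = 0.0 = 0
E[Y] = -4 * 0 - 3 = -3

-3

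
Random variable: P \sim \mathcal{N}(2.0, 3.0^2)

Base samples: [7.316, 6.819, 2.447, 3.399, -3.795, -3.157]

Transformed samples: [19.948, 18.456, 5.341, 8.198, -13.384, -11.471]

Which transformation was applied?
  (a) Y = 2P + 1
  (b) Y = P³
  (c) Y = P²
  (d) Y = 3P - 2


Checking option (d) Y = 3P - 2:
  P = 7.316 -> Y = 19.948 ✓
  P = 6.819 -> Y = 18.456 ✓
  P = 2.447 -> Y = 5.341 ✓
All samples match this transformation.

(d) 3P - 2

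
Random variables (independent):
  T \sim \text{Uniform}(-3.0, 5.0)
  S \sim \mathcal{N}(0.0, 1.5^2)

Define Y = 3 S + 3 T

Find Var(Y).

For independent RVs: Var(aX + bY) = a²Var(X) + b²Var(Y)
Var(T) = 5.3333333
Var(S) = 2.25
Var(Y) = 3²*5.3333333 + 3²*2.25
= 9*5.3333333 + 9*2.25 = 68.25

68.25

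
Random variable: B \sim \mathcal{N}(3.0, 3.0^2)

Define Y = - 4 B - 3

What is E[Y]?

For Y = -4B - 3:
E[Y] = -4 * E[B] - 3
E[B] = 3.0 = 3
E[Y] = -4 * 3 - 3 = -15

-15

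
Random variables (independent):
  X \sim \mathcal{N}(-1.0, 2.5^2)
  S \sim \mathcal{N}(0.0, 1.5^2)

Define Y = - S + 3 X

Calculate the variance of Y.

For independent RVs: Var(aX + bY) = a²Var(X) + b²Var(Y)
Var(X) = 6.25
Var(S) = 2.25
Var(Y) = 3²*6.25 + (-1)²*2.25
= 9*6.25 + 1*2.25 = 58.5

58.5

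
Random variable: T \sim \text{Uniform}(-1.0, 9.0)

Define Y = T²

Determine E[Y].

E[T²] = Var(T) + (E[T])² = 8.3333333 + 16 = 24.333333

24.333333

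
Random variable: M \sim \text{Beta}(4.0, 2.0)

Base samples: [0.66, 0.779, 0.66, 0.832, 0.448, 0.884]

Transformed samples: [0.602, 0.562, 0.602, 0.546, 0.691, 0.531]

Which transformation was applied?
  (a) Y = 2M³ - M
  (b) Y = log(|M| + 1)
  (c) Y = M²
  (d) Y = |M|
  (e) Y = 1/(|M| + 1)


Checking option (e) Y = 1/(|M| + 1):
  M = 0.66 -> Y = 0.602 ✓
  M = 0.779 -> Y = 0.562 ✓
  M = 0.66 -> Y = 0.602 ✓
All samples match this transformation.

(e) 1/(|M| + 1)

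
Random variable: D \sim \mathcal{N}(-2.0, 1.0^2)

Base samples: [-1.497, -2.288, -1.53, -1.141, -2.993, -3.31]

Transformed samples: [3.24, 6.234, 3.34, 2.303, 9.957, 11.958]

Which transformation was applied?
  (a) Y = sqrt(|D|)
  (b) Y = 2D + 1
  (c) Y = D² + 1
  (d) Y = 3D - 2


Checking option (c) Y = D² + 1:
  D = -1.497 -> Y = 3.24 ✓
  D = -2.288 -> Y = 6.234 ✓
  D = -1.53 -> Y = 3.34 ✓
All samples match this transformation.

(c) D² + 1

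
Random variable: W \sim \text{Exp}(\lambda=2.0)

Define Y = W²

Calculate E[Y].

Using E[X²] = Var(X) + (E[X])²:
E[W] = 0.5
Var(W) = 1/2.0^2 = 0.25
E[W²] = 0.25 + 0.5² = 0.25 + 0.25 = 0.5

0.5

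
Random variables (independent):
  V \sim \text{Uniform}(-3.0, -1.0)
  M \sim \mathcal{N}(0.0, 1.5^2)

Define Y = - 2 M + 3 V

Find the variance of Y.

For independent RVs: Var(aX + bY) = a²Var(X) + b²Var(Y)
Var(V) = 0.33333333
Var(M) = 2.25
Var(Y) = 3²*0.33333333 + (-2)²*2.25
= 9*0.33333333 + 4*2.25 = 12

12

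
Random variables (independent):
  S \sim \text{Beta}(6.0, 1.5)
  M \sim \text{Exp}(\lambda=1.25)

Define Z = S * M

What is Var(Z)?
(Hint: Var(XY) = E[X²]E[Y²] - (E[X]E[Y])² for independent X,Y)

Var(XY) = E[X²]E[Y²] - (E[X]E[Y])²
E[S] = 0.8, Var(S) = 0.018823529
E[M] = 0.8, Var(M) = 0.64
E[S²] = 0.018823529 + 0.8² = 0.65882353
E[M²] = 0.64 + 0.8² = 1.28
Var(Z) = 0.65882353*1.28 - (0.8*0.8)²
= 0.84329412 - 0.4096 = 0.43369412

0.43369412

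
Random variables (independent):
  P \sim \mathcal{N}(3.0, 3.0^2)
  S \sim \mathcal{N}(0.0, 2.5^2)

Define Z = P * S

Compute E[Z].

For independent RVs: E[XY] = E[X]*E[Y]
E[P] = 3
E[S] = 0
E[Z] = 3 * 0 = 0

0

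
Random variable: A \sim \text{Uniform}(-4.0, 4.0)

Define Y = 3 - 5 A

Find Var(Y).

For Y = aA + b: Var(Y) = a² * Var(A)
Var(A) = (4 + 4)^2/12 = 5.3333333
Var(Y) = (-5)² * 5.3333333 = 25 * 5.3333333 = 133.33333

133.33333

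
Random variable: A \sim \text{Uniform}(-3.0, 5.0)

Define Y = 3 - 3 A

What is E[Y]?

For Y = -3A + 3:
E[Y] = -3 * E[A] + 3
E[A] = (-3 + 5)/2 = 1
E[Y] = -3 * 1 + 3 = 0

0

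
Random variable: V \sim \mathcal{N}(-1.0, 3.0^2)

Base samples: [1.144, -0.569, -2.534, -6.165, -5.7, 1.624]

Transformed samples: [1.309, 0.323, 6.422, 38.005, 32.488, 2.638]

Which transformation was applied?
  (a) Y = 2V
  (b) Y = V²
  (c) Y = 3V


Checking option (b) Y = V²:
  V = 1.144 -> Y = 1.309 ✓
  V = -0.569 -> Y = 0.323 ✓
  V = -2.534 -> Y = 6.422 ✓
All samples match this transformation.

(b) V²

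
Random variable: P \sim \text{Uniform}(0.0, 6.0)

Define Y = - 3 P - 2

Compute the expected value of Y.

For Y = -3P - 2:
E[Y] = -3 * E[P] - 2
E[P] = (0 + 6)/2 = 3
E[Y] = -3 * 3 - 2 = -11

-11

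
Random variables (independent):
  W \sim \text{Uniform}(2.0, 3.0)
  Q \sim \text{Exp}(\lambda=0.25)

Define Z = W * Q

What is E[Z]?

For independent RVs: E[XY] = E[X]*E[Y]
E[W] = 2.5
E[Q] = 4
E[Z] = 2.5 * 4 = 10

10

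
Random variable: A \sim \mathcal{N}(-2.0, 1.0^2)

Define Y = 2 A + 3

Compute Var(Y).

For Y = aA + b: Var(Y) = a² * Var(A)
Var(A) = 1.0^2 = 1
Var(Y) = 2² * 1 = 4 * 1 = 4

4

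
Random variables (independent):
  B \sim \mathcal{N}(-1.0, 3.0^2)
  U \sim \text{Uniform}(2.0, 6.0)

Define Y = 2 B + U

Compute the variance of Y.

For independent RVs: Var(aX + bY) = a²Var(X) + b²Var(Y)
Var(B) = 9
Var(U) = 1.3333333
Var(Y) = 2²*9 + 1²*1.3333333
= 4*9 + 1*1.3333333 = 37.333333

37.333333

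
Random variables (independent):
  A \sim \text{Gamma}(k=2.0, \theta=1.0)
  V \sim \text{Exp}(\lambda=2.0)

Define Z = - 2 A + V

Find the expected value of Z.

E[Z] = -2*E[A] + 1*E[V]
E[A] = 2
E[V] = 0.5
E[Z] = -2*2 + 1*0.5 = -3.5

-3.5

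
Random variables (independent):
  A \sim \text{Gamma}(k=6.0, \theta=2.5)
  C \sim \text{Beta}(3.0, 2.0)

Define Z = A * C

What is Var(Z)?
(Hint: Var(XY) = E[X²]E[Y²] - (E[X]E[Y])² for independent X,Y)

Var(XY) = E[X²]E[Y²] - (E[X]E[Y])²
E[A] = 15, Var(A) = 37.5
E[C] = 0.6, Var(C) = 0.04
E[A²] = 37.5 + 15² = 262.5
E[C²] = 0.04 + 0.6² = 0.4
Var(Z) = 262.5*0.4 - (15*0.6)²
= 105 - 81 = 24

24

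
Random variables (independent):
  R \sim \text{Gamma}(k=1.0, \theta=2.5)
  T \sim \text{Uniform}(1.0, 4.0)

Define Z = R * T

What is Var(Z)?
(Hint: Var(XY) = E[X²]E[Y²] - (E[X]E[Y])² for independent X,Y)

Var(XY) = E[X²]E[Y²] - (E[X]E[Y])²
E[R] = 2.5, Var(R) = 6.25
E[T] = 2.5, Var(T) = 0.75
E[R²] = 6.25 + 2.5² = 12.5
E[T²] = 0.75 + 2.5² = 7
Var(Z) = 12.5*7 - (2.5*2.5)²
= 87.5 - 39.0625 = 48.4375

48.4375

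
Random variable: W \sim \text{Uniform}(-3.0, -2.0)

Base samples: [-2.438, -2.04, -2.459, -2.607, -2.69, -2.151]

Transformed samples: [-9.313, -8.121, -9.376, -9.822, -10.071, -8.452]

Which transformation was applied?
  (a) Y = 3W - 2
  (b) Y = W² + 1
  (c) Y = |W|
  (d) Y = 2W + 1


Checking option (a) Y = 3W - 2:
  W = -2.438 -> Y = -9.313 ✓
  W = -2.04 -> Y = -8.121 ✓
  W = -2.459 -> Y = -9.376 ✓
All samples match this transformation.

(a) 3W - 2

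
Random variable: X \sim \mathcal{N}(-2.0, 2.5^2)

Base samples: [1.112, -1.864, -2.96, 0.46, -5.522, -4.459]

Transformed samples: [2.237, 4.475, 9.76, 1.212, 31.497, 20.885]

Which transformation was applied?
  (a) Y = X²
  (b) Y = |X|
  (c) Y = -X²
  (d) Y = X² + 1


Checking option (d) Y = X² + 1:
  X = 1.112 -> Y = 2.237 ✓
  X = -1.864 -> Y = 4.475 ✓
  X = -2.96 -> Y = 9.76 ✓
All samples match this transformation.

(d) X² + 1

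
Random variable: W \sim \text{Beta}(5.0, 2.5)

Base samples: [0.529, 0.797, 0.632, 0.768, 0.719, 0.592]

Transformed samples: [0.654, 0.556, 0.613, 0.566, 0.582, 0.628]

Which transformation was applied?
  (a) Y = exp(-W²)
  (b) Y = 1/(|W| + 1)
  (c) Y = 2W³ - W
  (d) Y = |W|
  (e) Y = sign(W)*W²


Checking option (b) Y = 1/(|W| + 1):
  W = 0.529 -> Y = 0.654 ✓
  W = 0.797 -> Y = 0.556 ✓
  W = 0.632 -> Y = 0.613 ✓
All samples match this transformation.

(b) 1/(|W| + 1)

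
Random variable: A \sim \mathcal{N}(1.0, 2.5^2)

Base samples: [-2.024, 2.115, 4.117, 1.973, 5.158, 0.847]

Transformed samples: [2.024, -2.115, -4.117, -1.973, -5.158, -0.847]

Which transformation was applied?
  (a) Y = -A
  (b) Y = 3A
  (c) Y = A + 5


Checking option (a) Y = -A:
  A = -2.024 -> Y = 2.024 ✓
  A = 2.115 -> Y = -2.115 ✓
  A = 4.117 -> Y = -4.117 ✓
All samples match this transformation.

(a) -A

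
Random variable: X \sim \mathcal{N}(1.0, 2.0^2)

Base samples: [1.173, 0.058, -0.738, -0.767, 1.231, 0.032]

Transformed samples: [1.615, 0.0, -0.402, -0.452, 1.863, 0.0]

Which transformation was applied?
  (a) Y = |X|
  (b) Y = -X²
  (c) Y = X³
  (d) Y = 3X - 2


Checking option (c) Y = X³:
  X = 1.173 -> Y = 1.615 ✓
  X = 0.058 -> Y = 0.0 ✓
  X = -0.738 -> Y = -0.402 ✓
All samples match this transformation.

(c) X³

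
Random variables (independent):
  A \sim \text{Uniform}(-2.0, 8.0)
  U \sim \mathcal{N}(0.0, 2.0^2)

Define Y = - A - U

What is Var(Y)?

For independent RVs: Var(aX + bY) = a²Var(X) + b²Var(Y)
Var(A) = 8.3333333
Var(U) = 4
Var(Y) = (-1)²*8.3333333 + (-1)²*4
= 1*8.3333333 + 1*4 = 12.333333

12.333333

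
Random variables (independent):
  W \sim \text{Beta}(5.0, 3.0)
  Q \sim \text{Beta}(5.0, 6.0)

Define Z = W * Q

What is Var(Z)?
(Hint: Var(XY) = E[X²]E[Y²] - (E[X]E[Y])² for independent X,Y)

Var(XY) = E[X²]E[Y²] - (E[X]E[Y])²
E[W] = 0.625, Var(W) = 0.026041667
E[Q] = 0.45454545, Var(Q) = 0.020661157
E[W²] = 0.026041667 + 0.625² = 0.41666667
E[Q²] = 0.020661157 + 0.45454545² = 0.22727273
Var(Z) = 0.41666667*0.22727273 - (0.625*0.45454545)²
= 0.09469697 - 0.080707645 = 0.013989325

0.013989325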